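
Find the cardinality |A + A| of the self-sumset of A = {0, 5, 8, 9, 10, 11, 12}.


A + A = {a + a' : a, a' ∈ A}; |A| = 7.
General bounds: 2|A| - 1 ≤ |A + A| ≤ |A|(|A|+1)/2, i.e. 13 ≤ |A + A| ≤ 28.
Lower bound 2|A|-1 is attained iff A is an arithmetic progression.
Enumerate sums a + a' for a ≤ a' (symmetric, so this suffices):
a = 0: 0+0=0, 0+5=5, 0+8=8, 0+9=9, 0+10=10, 0+11=11, 0+12=12
a = 5: 5+5=10, 5+8=13, 5+9=14, 5+10=15, 5+11=16, 5+12=17
a = 8: 8+8=16, 8+9=17, 8+10=18, 8+11=19, 8+12=20
a = 9: 9+9=18, 9+10=19, 9+11=20, 9+12=21
a = 10: 10+10=20, 10+11=21, 10+12=22
a = 11: 11+11=22, 11+12=23
a = 12: 12+12=24
Distinct sums: {0, 5, 8, 9, 10, 11, 12, 13, 14, 15, 16, 17, 18, 19, 20, 21, 22, 23, 24}
|A + A| = 19

|A + A| = 19


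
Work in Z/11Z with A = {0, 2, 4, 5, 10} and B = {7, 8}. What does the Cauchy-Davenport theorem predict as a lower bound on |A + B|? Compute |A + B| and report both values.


Cauchy-Davenport: |A + B| ≥ min(p, |A| + |B| - 1) for A, B nonempty in Z/pZ.
|A| = 5, |B| = 2, p = 11.
CD lower bound = min(11, 5 + 2 - 1) = min(11, 6) = 6.
Compute A + B mod 11 directly:
a = 0: 0+7=7, 0+8=8
a = 2: 2+7=9, 2+8=10
a = 4: 4+7=0, 4+8=1
a = 5: 5+7=1, 5+8=2
a = 10: 10+7=6, 10+8=7
A + B = {0, 1, 2, 6, 7, 8, 9, 10}, so |A + B| = 8.
Verify: 8 ≥ 6? Yes ✓.

CD lower bound = 6, actual |A + B| = 8.


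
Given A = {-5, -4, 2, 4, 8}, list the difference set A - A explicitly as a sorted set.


A - A = {a - a' : a, a' ∈ A}.
Compute a - a' for each ordered pair (a, a'):
a = -5: -5--5=0, -5--4=-1, -5-2=-7, -5-4=-9, -5-8=-13
a = -4: -4--5=1, -4--4=0, -4-2=-6, -4-4=-8, -4-8=-12
a = 2: 2--5=7, 2--4=6, 2-2=0, 2-4=-2, 2-8=-6
a = 4: 4--5=9, 4--4=8, 4-2=2, 4-4=0, 4-8=-4
a = 8: 8--5=13, 8--4=12, 8-2=6, 8-4=4, 8-8=0
Collecting distinct values (and noting 0 appears from a-a):
A - A = {-13, -12, -9, -8, -7, -6, -4, -2, -1, 0, 1, 2, 4, 6, 7, 8, 9, 12, 13}
|A - A| = 19

A - A = {-13, -12, -9, -8, -7, -6, -4, -2, -1, 0, 1, 2, 4, 6, 7, 8, 9, 12, 13}


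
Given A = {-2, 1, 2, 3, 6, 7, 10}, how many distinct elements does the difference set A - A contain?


A - A = {a - a' : a, a' ∈ A}; |A| = 7.
Bounds: 2|A|-1 ≤ |A - A| ≤ |A|² - |A| + 1, i.e. 13 ≤ |A - A| ≤ 43.
Note: 0 ∈ A - A always (from a - a). The set is symmetric: if d ∈ A - A then -d ∈ A - A.
Enumerate nonzero differences d = a - a' with a > a' (then include -d):
Positive differences: {1, 2, 3, 4, 5, 6, 7, 8, 9, 12}
Full difference set: {0} ∪ (positive diffs) ∪ (negative diffs).
|A - A| = 1 + 2·10 = 21 (matches direct enumeration: 21).

|A - A| = 21


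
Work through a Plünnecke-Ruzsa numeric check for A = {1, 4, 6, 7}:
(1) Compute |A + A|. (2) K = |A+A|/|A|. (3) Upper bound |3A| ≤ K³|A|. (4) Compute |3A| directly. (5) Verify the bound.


|A| = 4.
Step 1: Compute A + A by enumerating all 16 pairs.
A + A = {2, 5, 7, 8, 10, 11, 12, 13, 14}, so |A + A| = 9.
Step 2: Doubling constant K = |A + A|/|A| = 9/4 = 9/4 ≈ 2.2500.
Step 3: Plünnecke-Ruzsa gives |3A| ≤ K³·|A| = (2.2500)³ · 4 ≈ 45.5625.
Step 4: Compute 3A = A + A + A directly by enumerating all triples (a,b,c) ∈ A³; |3A| = 15.
Step 5: Check 15 ≤ 45.5625? Yes ✓.

K = 9/4, Plünnecke-Ruzsa bound K³|A| ≈ 45.5625, |3A| = 15, inequality holds.


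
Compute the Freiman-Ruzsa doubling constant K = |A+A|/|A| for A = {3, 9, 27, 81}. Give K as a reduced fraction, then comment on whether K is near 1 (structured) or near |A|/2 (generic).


|A| = 4.
Compute A + A by enumerating all 16 pairs.
A + A = {6, 12, 18, 30, 36, 54, 84, 90, 108, 162}, so |A + A| = 10.
K = |A + A| / |A| = 10/4 = 5/2 ≈ 2.5000.
Reference: AP of size 4 gives K = 7/4 ≈ 1.7500; a fully generic set of size 4 gives K ≈ 2.5000.

|A| = 4, |A + A| = 10, K = 10/4 = 5/2.


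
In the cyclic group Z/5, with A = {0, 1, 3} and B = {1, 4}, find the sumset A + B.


Work in Z/5Z: reduce every sum a + b modulo 5.
Enumerate all 6 pairs:
a = 0: 0+1=1, 0+4=4
a = 1: 1+1=2, 1+4=0
a = 3: 3+1=4, 3+4=2
Distinct residues collected: {0, 1, 2, 4}
|A + B| = 4 (out of 5 total residues).

A + B = {0, 1, 2, 4}


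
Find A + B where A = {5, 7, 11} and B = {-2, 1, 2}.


A + B = {a + b : a ∈ A, b ∈ B}.
Enumerate all |A|·|B| = 3·3 = 9 pairs (a, b) and collect distinct sums.
a = 5: 5+-2=3, 5+1=6, 5+2=7
a = 7: 7+-2=5, 7+1=8, 7+2=9
a = 11: 11+-2=9, 11+1=12, 11+2=13
Collecting distinct sums: A + B = {3, 5, 6, 7, 8, 9, 12, 13}
|A + B| = 8

A + B = {3, 5, 6, 7, 8, 9, 12, 13}


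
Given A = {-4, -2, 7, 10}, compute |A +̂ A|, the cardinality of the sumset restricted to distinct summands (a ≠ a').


Restricted sumset: A +̂ A = {a + a' : a ∈ A, a' ∈ A, a ≠ a'}.
Equivalently, take A + A and drop any sum 2a that is achievable ONLY as a + a for a ∈ A (i.e. sums representable only with equal summands).
Enumerate pairs (a, a') with a < a' (symmetric, so each unordered pair gives one sum; this covers all a ≠ a'):
  -4 + -2 = -6
  -4 + 7 = 3
  -4 + 10 = 6
  -2 + 7 = 5
  -2 + 10 = 8
  7 + 10 = 17
Collected distinct sums: {-6, 3, 5, 6, 8, 17}
|A +̂ A| = 6
(Reference bound: |A +̂ A| ≥ 2|A| - 3 for |A| ≥ 2, with |A| = 4 giving ≥ 5.)

|A +̂ A| = 6


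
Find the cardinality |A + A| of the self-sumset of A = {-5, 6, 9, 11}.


A + A = {a + a' : a, a' ∈ A}; |A| = 4.
General bounds: 2|A| - 1 ≤ |A + A| ≤ |A|(|A|+1)/2, i.e. 7 ≤ |A + A| ≤ 10.
Lower bound 2|A|-1 is attained iff A is an arithmetic progression.
Enumerate sums a + a' for a ≤ a' (symmetric, so this suffices):
a = -5: -5+-5=-10, -5+6=1, -5+9=4, -5+11=6
a = 6: 6+6=12, 6+9=15, 6+11=17
a = 9: 9+9=18, 9+11=20
a = 11: 11+11=22
Distinct sums: {-10, 1, 4, 6, 12, 15, 17, 18, 20, 22}
|A + A| = 10

|A + A| = 10


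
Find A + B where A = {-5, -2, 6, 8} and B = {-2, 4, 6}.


A + B = {a + b : a ∈ A, b ∈ B}.
Enumerate all |A|·|B| = 4·3 = 12 pairs (a, b) and collect distinct sums.
a = -5: -5+-2=-7, -5+4=-1, -5+6=1
a = -2: -2+-2=-4, -2+4=2, -2+6=4
a = 6: 6+-2=4, 6+4=10, 6+6=12
a = 8: 8+-2=6, 8+4=12, 8+6=14
Collecting distinct sums: A + B = {-7, -4, -1, 1, 2, 4, 6, 10, 12, 14}
|A + B| = 10

A + B = {-7, -4, -1, 1, 2, 4, 6, 10, 12, 14}


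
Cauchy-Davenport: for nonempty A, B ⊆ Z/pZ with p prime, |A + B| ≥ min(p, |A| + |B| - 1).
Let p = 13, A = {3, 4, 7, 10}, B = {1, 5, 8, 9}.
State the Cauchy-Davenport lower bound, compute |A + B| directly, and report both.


Cauchy-Davenport: |A + B| ≥ min(p, |A| + |B| - 1) for A, B nonempty in Z/pZ.
|A| = 4, |B| = 4, p = 13.
CD lower bound = min(13, 4 + 4 - 1) = min(13, 7) = 7.
Compute A + B mod 13 directly:
a = 3: 3+1=4, 3+5=8, 3+8=11, 3+9=12
a = 4: 4+1=5, 4+5=9, 4+8=12, 4+9=0
a = 7: 7+1=8, 7+5=12, 7+8=2, 7+9=3
a = 10: 10+1=11, 10+5=2, 10+8=5, 10+9=6
A + B = {0, 2, 3, 4, 5, 6, 8, 9, 11, 12}, so |A + B| = 10.
Verify: 10 ≥ 7? Yes ✓.

CD lower bound = 7, actual |A + B| = 10.


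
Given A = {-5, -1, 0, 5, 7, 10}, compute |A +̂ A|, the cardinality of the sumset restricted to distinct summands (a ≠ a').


Restricted sumset: A +̂ A = {a + a' : a ∈ A, a' ∈ A, a ≠ a'}.
Equivalently, take A + A and drop any sum 2a that is achievable ONLY as a + a for a ∈ A (i.e. sums representable only with equal summands).
Enumerate pairs (a, a') with a < a' (symmetric, so each unordered pair gives one sum; this covers all a ≠ a'):
  -5 + -1 = -6
  -5 + 0 = -5
  -5 + 5 = 0
  -5 + 7 = 2
  -5 + 10 = 5
  -1 + 0 = -1
  -1 + 5 = 4
  -1 + 7 = 6
  -1 + 10 = 9
  0 + 5 = 5
  0 + 7 = 7
  0 + 10 = 10
  5 + 7 = 12
  5 + 10 = 15
  7 + 10 = 17
Collected distinct sums: {-6, -5, -1, 0, 2, 4, 5, 6, 7, 9, 10, 12, 15, 17}
|A +̂ A| = 14
(Reference bound: |A +̂ A| ≥ 2|A| - 3 for |A| ≥ 2, with |A| = 6 giving ≥ 9.)

|A +̂ A| = 14


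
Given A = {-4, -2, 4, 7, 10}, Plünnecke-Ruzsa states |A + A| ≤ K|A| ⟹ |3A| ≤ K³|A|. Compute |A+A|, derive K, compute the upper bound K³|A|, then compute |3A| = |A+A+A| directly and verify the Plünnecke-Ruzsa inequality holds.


|A| = 5.
Step 1: Compute A + A by enumerating all 25 pairs.
A + A = {-8, -6, -4, 0, 2, 3, 5, 6, 8, 11, 14, 17, 20}, so |A + A| = 13.
Step 2: Doubling constant K = |A + A|/|A| = 13/5 = 13/5 ≈ 2.6000.
Step 3: Plünnecke-Ruzsa gives |3A| ≤ K³·|A| = (2.6000)³ · 5 ≈ 87.8800.
Step 4: Compute 3A = A + A + A directly by enumerating all triples (a,b,c) ∈ A³; |3A| = 25.
Step 5: Check 25 ≤ 87.8800? Yes ✓.

K = 13/5, Plünnecke-Ruzsa bound K³|A| ≈ 87.8800, |3A| = 25, inequality holds.


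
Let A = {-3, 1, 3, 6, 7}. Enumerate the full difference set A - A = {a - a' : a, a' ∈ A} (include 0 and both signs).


A - A = {a - a' : a, a' ∈ A}.
Compute a - a' for each ordered pair (a, a'):
a = -3: -3--3=0, -3-1=-4, -3-3=-6, -3-6=-9, -3-7=-10
a = 1: 1--3=4, 1-1=0, 1-3=-2, 1-6=-5, 1-7=-6
a = 3: 3--3=6, 3-1=2, 3-3=0, 3-6=-3, 3-7=-4
a = 6: 6--3=9, 6-1=5, 6-3=3, 6-6=0, 6-7=-1
a = 7: 7--3=10, 7-1=6, 7-3=4, 7-6=1, 7-7=0
Collecting distinct values (and noting 0 appears from a-a):
A - A = {-10, -9, -6, -5, -4, -3, -2, -1, 0, 1, 2, 3, 4, 5, 6, 9, 10}
|A - A| = 17

A - A = {-10, -9, -6, -5, -4, -3, -2, -1, 0, 1, 2, 3, 4, 5, 6, 9, 10}


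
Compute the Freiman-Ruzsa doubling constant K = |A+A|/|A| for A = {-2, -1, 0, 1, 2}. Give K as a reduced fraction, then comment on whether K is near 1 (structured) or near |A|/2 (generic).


|A| = 5.
Compute A + A by enumerating all 25 pairs.
A + A = {-4, -3, -2, -1, 0, 1, 2, 3, 4}, so |A + A| = 9.
K = |A + A| / |A| = 9/5 (already in lowest terms) ≈ 1.8000.
Reference: AP of size 5 gives K = 9/5 ≈ 1.8000; a fully generic set of size 5 gives K ≈ 3.0000.

|A| = 5, |A + A| = 9, K = 9/5.


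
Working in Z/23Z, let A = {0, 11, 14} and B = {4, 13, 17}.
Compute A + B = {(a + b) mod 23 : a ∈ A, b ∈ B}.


Work in Z/23Z: reduce every sum a + b modulo 23.
Enumerate all 9 pairs:
a = 0: 0+4=4, 0+13=13, 0+17=17
a = 11: 11+4=15, 11+13=1, 11+17=5
a = 14: 14+4=18, 14+13=4, 14+17=8
Distinct residues collected: {1, 4, 5, 8, 13, 15, 17, 18}
|A + B| = 8 (out of 23 total residues).

A + B = {1, 4, 5, 8, 13, 15, 17, 18}


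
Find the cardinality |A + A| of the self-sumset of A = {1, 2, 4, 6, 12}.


A + A = {a + a' : a, a' ∈ A}; |A| = 5.
General bounds: 2|A| - 1 ≤ |A + A| ≤ |A|(|A|+1)/2, i.e. 9 ≤ |A + A| ≤ 15.
Lower bound 2|A|-1 is attained iff A is an arithmetic progression.
Enumerate sums a + a' for a ≤ a' (symmetric, so this suffices):
a = 1: 1+1=2, 1+2=3, 1+4=5, 1+6=7, 1+12=13
a = 2: 2+2=4, 2+4=6, 2+6=8, 2+12=14
a = 4: 4+4=8, 4+6=10, 4+12=16
a = 6: 6+6=12, 6+12=18
a = 12: 12+12=24
Distinct sums: {2, 3, 4, 5, 6, 7, 8, 10, 12, 13, 14, 16, 18, 24}
|A + A| = 14

|A + A| = 14


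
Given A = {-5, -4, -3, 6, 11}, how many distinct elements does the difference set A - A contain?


A - A = {a - a' : a, a' ∈ A}; |A| = 5.
Bounds: 2|A|-1 ≤ |A - A| ≤ |A|² - |A| + 1, i.e. 9 ≤ |A - A| ≤ 21.
Note: 0 ∈ A - A always (from a - a). The set is symmetric: if d ∈ A - A then -d ∈ A - A.
Enumerate nonzero differences d = a - a' with a > a' (then include -d):
Positive differences: {1, 2, 5, 9, 10, 11, 14, 15, 16}
Full difference set: {0} ∪ (positive diffs) ∪ (negative diffs).
|A - A| = 1 + 2·9 = 19 (matches direct enumeration: 19).

|A - A| = 19


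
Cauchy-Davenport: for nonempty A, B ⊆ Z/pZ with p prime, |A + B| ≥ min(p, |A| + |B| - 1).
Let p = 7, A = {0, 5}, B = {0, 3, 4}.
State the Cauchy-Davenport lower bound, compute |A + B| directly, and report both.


Cauchy-Davenport: |A + B| ≥ min(p, |A| + |B| - 1) for A, B nonempty in Z/pZ.
|A| = 2, |B| = 3, p = 7.
CD lower bound = min(7, 2 + 3 - 1) = min(7, 4) = 4.
Compute A + B mod 7 directly:
a = 0: 0+0=0, 0+3=3, 0+4=4
a = 5: 5+0=5, 5+3=1, 5+4=2
A + B = {0, 1, 2, 3, 4, 5}, so |A + B| = 6.
Verify: 6 ≥ 4? Yes ✓.

CD lower bound = 4, actual |A + B| = 6.


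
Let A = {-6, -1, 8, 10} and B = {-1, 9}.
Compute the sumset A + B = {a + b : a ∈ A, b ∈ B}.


A + B = {a + b : a ∈ A, b ∈ B}.
Enumerate all |A|·|B| = 4·2 = 8 pairs (a, b) and collect distinct sums.
a = -6: -6+-1=-7, -6+9=3
a = -1: -1+-1=-2, -1+9=8
a = 8: 8+-1=7, 8+9=17
a = 10: 10+-1=9, 10+9=19
Collecting distinct sums: A + B = {-7, -2, 3, 7, 8, 9, 17, 19}
|A + B| = 8

A + B = {-7, -2, 3, 7, 8, 9, 17, 19}


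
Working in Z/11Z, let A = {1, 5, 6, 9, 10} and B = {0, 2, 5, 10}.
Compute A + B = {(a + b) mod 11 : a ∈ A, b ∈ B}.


Work in Z/11Z: reduce every sum a + b modulo 11.
Enumerate all 20 pairs:
a = 1: 1+0=1, 1+2=3, 1+5=6, 1+10=0
a = 5: 5+0=5, 5+2=7, 5+5=10, 5+10=4
a = 6: 6+0=6, 6+2=8, 6+5=0, 6+10=5
a = 9: 9+0=9, 9+2=0, 9+5=3, 9+10=8
a = 10: 10+0=10, 10+2=1, 10+5=4, 10+10=9
Distinct residues collected: {0, 1, 3, 4, 5, 6, 7, 8, 9, 10}
|A + B| = 10 (out of 11 total residues).

A + B = {0, 1, 3, 4, 5, 6, 7, 8, 9, 10}


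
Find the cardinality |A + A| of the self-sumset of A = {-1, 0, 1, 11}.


A + A = {a + a' : a, a' ∈ A}; |A| = 4.
General bounds: 2|A| - 1 ≤ |A + A| ≤ |A|(|A|+1)/2, i.e. 7 ≤ |A + A| ≤ 10.
Lower bound 2|A|-1 is attained iff A is an arithmetic progression.
Enumerate sums a + a' for a ≤ a' (symmetric, so this suffices):
a = -1: -1+-1=-2, -1+0=-1, -1+1=0, -1+11=10
a = 0: 0+0=0, 0+1=1, 0+11=11
a = 1: 1+1=2, 1+11=12
a = 11: 11+11=22
Distinct sums: {-2, -1, 0, 1, 2, 10, 11, 12, 22}
|A + A| = 9

|A + A| = 9


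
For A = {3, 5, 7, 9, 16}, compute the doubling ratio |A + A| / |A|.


|A| = 5.
Compute A + A by enumerating all 25 pairs.
A + A = {6, 8, 10, 12, 14, 16, 18, 19, 21, 23, 25, 32}, so |A + A| = 12.
K = |A + A| / |A| = 12/5 (already in lowest terms) ≈ 2.4000.
Reference: AP of size 5 gives K = 9/5 ≈ 1.8000; a fully generic set of size 5 gives K ≈ 3.0000.

|A| = 5, |A + A| = 12, K = 12/5.


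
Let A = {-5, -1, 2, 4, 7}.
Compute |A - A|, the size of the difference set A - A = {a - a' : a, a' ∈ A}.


A - A = {a - a' : a, a' ∈ A}; |A| = 5.
Bounds: 2|A|-1 ≤ |A - A| ≤ |A|² - |A| + 1, i.e. 9 ≤ |A - A| ≤ 21.
Note: 0 ∈ A - A always (from a - a). The set is symmetric: if d ∈ A - A then -d ∈ A - A.
Enumerate nonzero differences d = a - a' with a > a' (then include -d):
Positive differences: {2, 3, 4, 5, 7, 8, 9, 12}
Full difference set: {0} ∪ (positive diffs) ∪ (negative diffs).
|A - A| = 1 + 2·8 = 17 (matches direct enumeration: 17).

|A - A| = 17


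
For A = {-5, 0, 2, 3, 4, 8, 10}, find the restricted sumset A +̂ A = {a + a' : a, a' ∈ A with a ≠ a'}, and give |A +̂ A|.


Restricted sumset: A +̂ A = {a + a' : a ∈ A, a' ∈ A, a ≠ a'}.
Equivalently, take A + A and drop any sum 2a that is achievable ONLY as a + a for a ∈ A (i.e. sums representable only with equal summands).
Enumerate pairs (a, a') with a < a' (symmetric, so each unordered pair gives one sum; this covers all a ≠ a'):
  -5 + 0 = -5
  -5 + 2 = -3
  -5 + 3 = -2
  -5 + 4 = -1
  -5 + 8 = 3
  -5 + 10 = 5
  0 + 2 = 2
  0 + 3 = 3
  0 + 4 = 4
  0 + 8 = 8
  0 + 10 = 10
  2 + 3 = 5
  2 + 4 = 6
  2 + 8 = 10
  2 + 10 = 12
  3 + 4 = 7
  3 + 8 = 11
  3 + 10 = 13
  4 + 8 = 12
  4 + 10 = 14
  8 + 10 = 18
Collected distinct sums: {-5, -3, -2, -1, 2, 3, 4, 5, 6, 7, 8, 10, 11, 12, 13, 14, 18}
|A +̂ A| = 17
(Reference bound: |A +̂ A| ≥ 2|A| - 3 for |A| ≥ 2, with |A| = 7 giving ≥ 11.)

|A +̂ A| = 17


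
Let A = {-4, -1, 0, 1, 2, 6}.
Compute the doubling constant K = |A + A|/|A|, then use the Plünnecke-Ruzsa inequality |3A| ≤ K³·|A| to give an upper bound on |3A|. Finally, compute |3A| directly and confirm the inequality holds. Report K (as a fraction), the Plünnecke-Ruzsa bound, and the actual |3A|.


|A| = 6.
Step 1: Compute A + A by enumerating all 36 pairs.
A + A = {-8, -5, -4, -3, -2, -1, 0, 1, 2, 3, 4, 5, 6, 7, 8, 12}, so |A + A| = 16.
Step 2: Doubling constant K = |A + A|/|A| = 16/6 = 16/6 ≈ 2.6667.
Step 3: Plünnecke-Ruzsa gives |3A| ≤ K³·|A| = (2.6667)³ · 6 ≈ 113.7778.
Step 4: Compute 3A = A + A + A directly by enumerating all triples (a,b,c) ∈ A³; |3A| = 26.
Step 5: Check 26 ≤ 113.7778? Yes ✓.

K = 16/6, Plünnecke-Ruzsa bound K³|A| ≈ 113.7778, |3A| = 26, inequality holds.


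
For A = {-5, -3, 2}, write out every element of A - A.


A - A = {a - a' : a, a' ∈ A}.
Compute a - a' for each ordered pair (a, a'):
a = -5: -5--5=0, -5--3=-2, -5-2=-7
a = -3: -3--5=2, -3--3=0, -3-2=-5
a = 2: 2--5=7, 2--3=5, 2-2=0
Collecting distinct values (and noting 0 appears from a-a):
A - A = {-7, -5, -2, 0, 2, 5, 7}
|A - A| = 7

A - A = {-7, -5, -2, 0, 2, 5, 7}


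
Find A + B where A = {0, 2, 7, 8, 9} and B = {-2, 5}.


A + B = {a + b : a ∈ A, b ∈ B}.
Enumerate all |A|·|B| = 5·2 = 10 pairs (a, b) and collect distinct sums.
a = 0: 0+-2=-2, 0+5=5
a = 2: 2+-2=0, 2+5=7
a = 7: 7+-2=5, 7+5=12
a = 8: 8+-2=6, 8+5=13
a = 9: 9+-2=7, 9+5=14
Collecting distinct sums: A + B = {-2, 0, 5, 6, 7, 12, 13, 14}
|A + B| = 8

A + B = {-2, 0, 5, 6, 7, 12, 13, 14}


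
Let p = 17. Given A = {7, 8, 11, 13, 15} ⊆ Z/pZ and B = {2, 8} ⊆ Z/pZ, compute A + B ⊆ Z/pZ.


Work in Z/17Z: reduce every sum a + b modulo 17.
Enumerate all 10 pairs:
a = 7: 7+2=9, 7+8=15
a = 8: 8+2=10, 8+8=16
a = 11: 11+2=13, 11+8=2
a = 13: 13+2=15, 13+8=4
a = 15: 15+2=0, 15+8=6
Distinct residues collected: {0, 2, 4, 6, 9, 10, 13, 15, 16}
|A + B| = 9 (out of 17 total residues).

A + B = {0, 2, 4, 6, 9, 10, 13, 15, 16}


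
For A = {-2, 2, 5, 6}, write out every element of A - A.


A - A = {a - a' : a, a' ∈ A}.
Compute a - a' for each ordered pair (a, a'):
a = -2: -2--2=0, -2-2=-4, -2-5=-7, -2-6=-8
a = 2: 2--2=4, 2-2=0, 2-5=-3, 2-6=-4
a = 5: 5--2=7, 5-2=3, 5-5=0, 5-6=-1
a = 6: 6--2=8, 6-2=4, 6-5=1, 6-6=0
Collecting distinct values (and noting 0 appears from a-a):
A - A = {-8, -7, -4, -3, -1, 0, 1, 3, 4, 7, 8}
|A - A| = 11

A - A = {-8, -7, -4, -3, -1, 0, 1, 3, 4, 7, 8}


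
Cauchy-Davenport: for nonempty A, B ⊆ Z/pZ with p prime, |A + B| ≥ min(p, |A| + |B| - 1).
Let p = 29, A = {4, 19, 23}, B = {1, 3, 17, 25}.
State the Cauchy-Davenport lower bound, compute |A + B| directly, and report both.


Cauchy-Davenport: |A + B| ≥ min(p, |A| + |B| - 1) for A, B nonempty in Z/pZ.
|A| = 3, |B| = 4, p = 29.
CD lower bound = min(29, 3 + 4 - 1) = min(29, 6) = 6.
Compute A + B mod 29 directly:
a = 4: 4+1=5, 4+3=7, 4+17=21, 4+25=0
a = 19: 19+1=20, 19+3=22, 19+17=7, 19+25=15
a = 23: 23+1=24, 23+3=26, 23+17=11, 23+25=19
A + B = {0, 5, 7, 11, 15, 19, 20, 21, 22, 24, 26}, so |A + B| = 11.
Verify: 11 ≥ 6? Yes ✓.

CD lower bound = 6, actual |A + B| = 11.


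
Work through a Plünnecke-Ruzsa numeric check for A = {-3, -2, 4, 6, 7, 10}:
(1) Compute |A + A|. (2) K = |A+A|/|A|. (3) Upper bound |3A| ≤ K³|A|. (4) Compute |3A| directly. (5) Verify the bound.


|A| = 6.
Step 1: Compute A + A by enumerating all 36 pairs.
A + A = {-6, -5, -4, 1, 2, 3, 4, 5, 7, 8, 10, 11, 12, 13, 14, 16, 17, 20}, so |A + A| = 18.
Step 2: Doubling constant K = |A + A|/|A| = 18/6 = 18/6 ≈ 3.0000.
Step 3: Plünnecke-Ruzsa gives |3A| ≤ K³·|A| = (3.0000)³ · 6 ≈ 162.0000.
Step 4: Compute 3A = A + A + A directly by enumerating all triples (a,b,c) ∈ A³; |3A| = 34.
Step 5: Check 34 ≤ 162.0000? Yes ✓.

K = 18/6, Plünnecke-Ruzsa bound K³|A| ≈ 162.0000, |3A| = 34, inequality holds.


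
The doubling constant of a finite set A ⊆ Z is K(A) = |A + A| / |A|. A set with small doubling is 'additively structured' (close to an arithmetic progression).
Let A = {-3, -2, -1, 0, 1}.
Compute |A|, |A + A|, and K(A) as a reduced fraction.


|A| = 5.
Compute A + A by enumerating all 25 pairs.
A + A = {-6, -5, -4, -3, -2, -1, 0, 1, 2}, so |A + A| = 9.
K = |A + A| / |A| = 9/5 (already in lowest terms) ≈ 1.8000.
Reference: AP of size 5 gives K = 9/5 ≈ 1.8000; a fully generic set of size 5 gives K ≈ 3.0000.

|A| = 5, |A + A| = 9, K = 9/5.


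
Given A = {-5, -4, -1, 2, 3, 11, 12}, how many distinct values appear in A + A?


A + A = {a + a' : a, a' ∈ A}; |A| = 7.
General bounds: 2|A| - 1 ≤ |A + A| ≤ |A|(|A|+1)/2, i.e. 13 ≤ |A + A| ≤ 28.
Lower bound 2|A|-1 is attained iff A is an arithmetic progression.
Enumerate sums a + a' for a ≤ a' (symmetric, so this suffices):
a = -5: -5+-5=-10, -5+-4=-9, -5+-1=-6, -5+2=-3, -5+3=-2, -5+11=6, -5+12=7
a = -4: -4+-4=-8, -4+-1=-5, -4+2=-2, -4+3=-1, -4+11=7, -4+12=8
a = -1: -1+-1=-2, -1+2=1, -1+3=2, -1+11=10, -1+12=11
a = 2: 2+2=4, 2+3=5, 2+11=13, 2+12=14
a = 3: 3+3=6, 3+11=14, 3+12=15
a = 11: 11+11=22, 11+12=23
a = 12: 12+12=24
Distinct sums: {-10, -9, -8, -6, -5, -3, -2, -1, 1, 2, 4, 5, 6, 7, 8, 10, 11, 13, 14, 15, 22, 23, 24}
|A + A| = 23

|A + A| = 23


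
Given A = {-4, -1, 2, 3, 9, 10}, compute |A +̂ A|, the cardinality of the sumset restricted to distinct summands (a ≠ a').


Restricted sumset: A +̂ A = {a + a' : a ∈ A, a' ∈ A, a ≠ a'}.
Equivalently, take A + A and drop any sum 2a that is achievable ONLY as a + a for a ∈ A (i.e. sums representable only with equal summands).
Enumerate pairs (a, a') with a < a' (symmetric, so each unordered pair gives one sum; this covers all a ≠ a'):
  -4 + -1 = -5
  -4 + 2 = -2
  -4 + 3 = -1
  -4 + 9 = 5
  -4 + 10 = 6
  -1 + 2 = 1
  -1 + 3 = 2
  -1 + 9 = 8
  -1 + 10 = 9
  2 + 3 = 5
  2 + 9 = 11
  2 + 10 = 12
  3 + 9 = 12
  3 + 10 = 13
  9 + 10 = 19
Collected distinct sums: {-5, -2, -1, 1, 2, 5, 6, 8, 9, 11, 12, 13, 19}
|A +̂ A| = 13
(Reference bound: |A +̂ A| ≥ 2|A| - 3 for |A| ≥ 2, with |A| = 6 giving ≥ 9.)

|A +̂ A| = 13


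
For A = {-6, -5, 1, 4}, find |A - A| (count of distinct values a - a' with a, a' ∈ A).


A - A = {a - a' : a, a' ∈ A}; |A| = 4.
Bounds: 2|A|-1 ≤ |A - A| ≤ |A|² - |A| + 1, i.e. 7 ≤ |A - A| ≤ 13.
Note: 0 ∈ A - A always (from a - a). The set is symmetric: if d ∈ A - A then -d ∈ A - A.
Enumerate nonzero differences d = a - a' with a > a' (then include -d):
Positive differences: {1, 3, 6, 7, 9, 10}
Full difference set: {0} ∪ (positive diffs) ∪ (negative diffs).
|A - A| = 1 + 2·6 = 13 (matches direct enumeration: 13).

|A - A| = 13


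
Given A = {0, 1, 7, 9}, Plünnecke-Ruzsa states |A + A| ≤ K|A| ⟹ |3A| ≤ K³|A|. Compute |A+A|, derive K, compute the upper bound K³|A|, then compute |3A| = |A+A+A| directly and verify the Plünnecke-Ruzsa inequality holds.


|A| = 4.
Step 1: Compute A + A by enumerating all 16 pairs.
A + A = {0, 1, 2, 7, 8, 9, 10, 14, 16, 18}, so |A + A| = 10.
Step 2: Doubling constant K = |A + A|/|A| = 10/4 = 10/4 ≈ 2.5000.
Step 3: Plünnecke-Ruzsa gives |3A| ≤ K³·|A| = (2.5000)³ · 4 ≈ 62.5000.
Step 4: Compute 3A = A + A + A directly by enumerating all triples (a,b,c) ∈ A³; |3A| = 19.
Step 5: Check 19 ≤ 62.5000? Yes ✓.

K = 10/4, Plünnecke-Ruzsa bound K³|A| ≈ 62.5000, |3A| = 19, inequality holds.


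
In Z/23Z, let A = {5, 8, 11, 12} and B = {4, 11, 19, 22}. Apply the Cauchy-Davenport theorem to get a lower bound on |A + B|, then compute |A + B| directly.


Cauchy-Davenport: |A + B| ≥ min(p, |A| + |B| - 1) for A, B nonempty in Z/pZ.
|A| = 4, |B| = 4, p = 23.
CD lower bound = min(23, 4 + 4 - 1) = min(23, 7) = 7.
Compute A + B mod 23 directly:
a = 5: 5+4=9, 5+11=16, 5+19=1, 5+22=4
a = 8: 8+4=12, 8+11=19, 8+19=4, 8+22=7
a = 11: 11+4=15, 11+11=22, 11+19=7, 11+22=10
a = 12: 12+4=16, 12+11=0, 12+19=8, 12+22=11
A + B = {0, 1, 4, 7, 8, 9, 10, 11, 12, 15, 16, 19, 22}, so |A + B| = 13.
Verify: 13 ≥ 7? Yes ✓.

CD lower bound = 7, actual |A + B| = 13.


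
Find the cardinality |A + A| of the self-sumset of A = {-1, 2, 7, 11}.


A + A = {a + a' : a, a' ∈ A}; |A| = 4.
General bounds: 2|A| - 1 ≤ |A + A| ≤ |A|(|A|+1)/2, i.e. 7 ≤ |A + A| ≤ 10.
Lower bound 2|A|-1 is attained iff A is an arithmetic progression.
Enumerate sums a + a' for a ≤ a' (symmetric, so this suffices):
a = -1: -1+-1=-2, -1+2=1, -1+7=6, -1+11=10
a = 2: 2+2=4, 2+7=9, 2+11=13
a = 7: 7+7=14, 7+11=18
a = 11: 11+11=22
Distinct sums: {-2, 1, 4, 6, 9, 10, 13, 14, 18, 22}
|A + A| = 10

|A + A| = 10


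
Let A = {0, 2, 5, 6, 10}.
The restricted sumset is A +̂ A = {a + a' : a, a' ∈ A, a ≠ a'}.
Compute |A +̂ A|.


Restricted sumset: A +̂ A = {a + a' : a ∈ A, a' ∈ A, a ≠ a'}.
Equivalently, take A + A and drop any sum 2a that is achievable ONLY as a + a for a ∈ A (i.e. sums representable only with equal summands).
Enumerate pairs (a, a') with a < a' (symmetric, so each unordered pair gives one sum; this covers all a ≠ a'):
  0 + 2 = 2
  0 + 5 = 5
  0 + 6 = 6
  0 + 10 = 10
  2 + 5 = 7
  2 + 6 = 8
  2 + 10 = 12
  5 + 6 = 11
  5 + 10 = 15
  6 + 10 = 16
Collected distinct sums: {2, 5, 6, 7, 8, 10, 11, 12, 15, 16}
|A +̂ A| = 10
(Reference bound: |A +̂ A| ≥ 2|A| - 3 for |A| ≥ 2, with |A| = 5 giving ≥ 7.)

|A +̂ A| = 10


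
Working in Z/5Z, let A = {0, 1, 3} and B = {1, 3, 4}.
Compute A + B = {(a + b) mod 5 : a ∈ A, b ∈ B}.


Work in Z/5Z: reduce every sum a + b modulo 5.
Enumerate all 9 pairs:
a = 0: 0+1=1, 0+3=3, 0+4=4
a = 1: 1+1=2, 1+3=4, 1+4=0
a = 3: 3+1=4, 3+3=1, 3+4=2
Distinct residues collected: {0, 1, 2, 3, 4}
|A + B| = 5 (out of 5 total residues).

A + B = {0, 1, 2, 3, 4}


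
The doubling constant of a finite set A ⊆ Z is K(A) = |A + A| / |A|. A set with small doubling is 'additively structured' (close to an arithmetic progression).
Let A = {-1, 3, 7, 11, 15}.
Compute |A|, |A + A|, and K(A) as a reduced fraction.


|A| = 5.
Compute A + A by enumerating all 25 pairs.
A + A = {-2, 2, 6, 10, 14, 18, 22, 26, 30}, so |A + A| = 9.
K = |A + A| / |A| = 9/5 (already in lowest terms) ≈ 1.8000.
Reference: AP of size 5 gives K = 9/5 ≈ 1.8000; a fully generic set of size 5 gives K ≈ 3.0000.

|A| = 5, |A + A| = 9, K = 9/5.


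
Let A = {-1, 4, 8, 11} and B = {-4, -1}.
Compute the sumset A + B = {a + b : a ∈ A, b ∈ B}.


A + B = {a + b : a ∈ A, b ∈ B}.
Enumerate all |A|·|B| = 4·2 = 8 pairs (a, b) and collect distinct sums.
a = -1: -1+-4=-5, -1+-1=-2
a = 4: 4+-4=0, 4+-1=3
a = 8: 8+-4=4, 8+-1=7
a = 11: 11+-4=7, 11+-1=10
Collecting distinct sums: A + B = {-5, -2, 0, 3, 4, 7, 10}
|A + B| = 7

A + B = {-5, -2, 0, 3, 4, 7, 10}


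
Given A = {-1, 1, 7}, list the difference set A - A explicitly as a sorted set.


A - A = {a - a' : a, a' ∈ A}.
Compute a - a' for each ordered pair (a, a'):
a = -1: -1--1=0, -1-1=-2, -1-7=-8
a = 1: 1--1=2, 1-1=0, 1-7=-6
a = 7: 7--1=8, 7-1=6, 7-7=0
Collecting distinct values (and noting 0 appears from a-a):
A - A = {-8, -6, -2, 0, 2, 6, 8}
|A - A| = 7

A - A = {-8, -6, -2, 0, 2, 6, 8}


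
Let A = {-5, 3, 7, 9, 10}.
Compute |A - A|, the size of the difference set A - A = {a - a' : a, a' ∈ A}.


A - A = {a - a' : a, a' ∈ A}; |A| = 5.
Bounds: 2|A|-1 ≤ |A - A| ≤ |A|² - |A| + 1, i.e. 9 ≤ |A - A| ≤ 21.
Note: 0 ∈ A - A always (from a - a). The set is symmetric: if d ∈ A - A then -d ∈ A - A.
Enumerate nonzero differences d = a - a' with a > a' (then include -d):
Positive differences: {1, 2, 3, 4, 6, 7, 8, 12, 14, 15}
Full difference set: {0} ∪ (positive diffs) ∪ (negative diffs).
|A - A| = 1 + 2·10 = 21 (matches direct enumeration: 21).

|A - A| = 21


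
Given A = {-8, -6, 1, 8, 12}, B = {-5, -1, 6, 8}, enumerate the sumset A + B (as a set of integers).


A + B = {a + b : a ∈ A, b ∈ B}.
Enumerate all |A|·|B| = 5·4 = 20 pairs (a, b) and collect distinct sums.
a = -8: -8+-5=-13, -8+-1=-9, -8+6=-2, -8+8=0
a = -6: -6+-5=-11, -6+-1=-7, -6+6=0, -6+8=2
a = 1: 1+-5=-4, 1+-1=0, 1+6=7, 1+8=9
a = 8: 8+-5=3, 8+-1=7, 8+6=14, 8+8=16
a = 12: 12+-5=7, 12+-1=11, 12+6=18, 12+8=20
Collecting distinct sums: A + B = {-13, -11, -9, -7, -4, -2, 0, 2, 3, 7, 9, 11, 14, 16, 18, 20}
|A + B| = 16

A + B = {-13, -11, -9, -7, -4, -2, 0, 2, 3, 7, 9, 11, 14, 16, 18, 20}


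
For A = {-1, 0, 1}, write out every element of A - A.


A - A = {a - a' : a, a' ∈ A}.
Compute a - a' for each ordered pair (a, a'):
a = -1: -1--1=0, -1-0=-1, -1-1=-2
a = 0: 0--1=1, 0-0=0, 0-1=-1
a = 1: 1--1=2, 1-0=1, 1-1=0
Collecting distinct values (and noting 0 appears from a-a):
A - A = {-2, -1, 0, 1, 2}
|A - A| = 5

A - A = {-2, -1, 0, 1, 2}


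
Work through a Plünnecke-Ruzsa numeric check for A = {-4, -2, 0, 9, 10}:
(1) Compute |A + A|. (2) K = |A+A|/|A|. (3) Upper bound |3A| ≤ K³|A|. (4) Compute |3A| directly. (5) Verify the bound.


|A| = 5.
Step 1: Compute A + A by enumerating all 25 pairs.
A + A = {-8, -6, -4, -2, 0, 5, 6, 7, 8, 9, 10, 18, 19, 20}, so |A + A| = 14.
Step 2: Doubling constant K = |A + A|/|A| = 14/5 = 14/5 ≈ 2.8000.
Step 3: Plünnecke-Ruzsa gives |3A| ≤ K³·|A| = (2.8000)³ · 5 ≈ 109.7600.
Step 4: Compute 3A = A + A + A directly by enumerating all triples (a,b,c) ∈ A³; |3A| = 28.
Step 5: Check 28 ≤ 109.7600? Yes ✓.

K = 14/5, Plünnecke-Ruzsa bound K³|A| ≈ 109.7600, |3A| = 28, inequality holds.


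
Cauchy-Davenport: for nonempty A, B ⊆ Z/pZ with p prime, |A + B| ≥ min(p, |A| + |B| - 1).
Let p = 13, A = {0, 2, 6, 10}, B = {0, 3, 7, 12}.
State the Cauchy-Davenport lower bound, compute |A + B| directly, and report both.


Cauchy-Davenport: |A + B| ≥ min(p, |A| + |B| - 1) for A, B nonempty in Z/pZ.
|A| = 4, |B| = 4, p = 13.
CD lower bound = min(13, 4 + 4 - 1) = min(13, 7) = 7.
Compute A + B mod 13 directly:
a = 0: 0+0=0, 0+3=3, 0+7=7, 0+12=12
a = 2: 2+0=2, 2+3=5, 2+7=9, 2+12=1
a = 6: 6+0=6, 6+3=9, 6+7=0, 6+12=5
a = 10: 10+0=10, 10+3=0, 10+7=4, 10+12=9
A + B = {0, 1, 2, 3, 4, 5, 6, 7, 9, 10, 12}, so |A + B| = 11.
Verify: 11 ≥ 7? Yes ✓.

CD lower bound = 7, actual |A + B| = 11.


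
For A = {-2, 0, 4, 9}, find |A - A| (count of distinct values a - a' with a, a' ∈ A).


A - A = {a - a' : a, a' ∈ A}; |A| = 4.
Bounds: 2|A|-1 ≤ |A - A| ≤ |A|² - |A| + 1, i.e. 7 ≤ |A - A| ≤ 13.
Note: 0 ∈ A - A always (from a - a). The set is symmetric: if d ∈ A - A then -d ∈ A - A.
Enumerate nonzero differences d = a - a' with a > a' (then include -d):
Positive differences: {2, 4, 5, 6, 9, 11}
Full difference set: {0} ∪ (positive diffs) ∪ (negative diffs).
|A - A| = 1 + 2·6 = 13 (matches direct enumeration: 13).

|A - A| = 13


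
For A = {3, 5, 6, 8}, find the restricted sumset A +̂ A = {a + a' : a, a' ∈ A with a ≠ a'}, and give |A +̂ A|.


Restricted sumset: A +̂ A = {a + a' : a ∈ A, a' ∈ A, a ≠ a'}.
Equivalently, take A + A and drop any sum 2a that is achievable ONLY as a + a for a ∈ A (i.e. sums representable only with equal summands).
Enumerate pairs (a, a') with a < a' (symmetric, so each unordered pair gives one sum; this covers all a ≠ a'):
  3 + 5 = 8
  3 + 6 = 9
  3 + 8 = 11
  5 + 6 = 11
  5 + 8 = 13
  6 + 8 = 14
Collected distinct sums: {8, 9, 11, 13, 14}
|A +̂ A| = 5
(Reference bound: |A +̂ A| ≥ 2|A| - 3 for |A| ≥ 2, with |A| = 4 giving ≥ 5.)

|A +̂ A| = 5


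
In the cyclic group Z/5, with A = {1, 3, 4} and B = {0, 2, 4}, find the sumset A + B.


Work in Z/5Z: reduce every sum a + b modulo 5.
Enumerate all 9 pairs:
a = 1: 1+0=1, 1+2=3, 1+4=0
a = 3: 3+0=3, 3+2=0, 3+4=2
a = 4: 4+0=4, 4+2=1, 4+4=3
Distinct residues collected: {0, 1, 2, 3, 4}
|A + B| = 5 (out of 5 total residues).

A + B = {0, 1, 2, 3, 4}


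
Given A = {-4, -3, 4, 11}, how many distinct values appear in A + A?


A + A = {a + a' : a, a' ∈ A}; |A| = 4.
General bounds: 2|A| - 1 ≤ |A + A| ≤ |A|(|A|+1)/2, i.e. 7 ≤ |A + A| ≤ 10.
Lower bound 2|A|-1 is attained iff A is an arithmetic progression.
Enumerate sums a + a' for a ≤ a' (symmetric, so this suffices):
a = -4: -4+-4=-8, -4+-3=-7, -4+4=0, -4+11=7
a = -3: -3+-3=-6, -3+4=1, -3+11=8
a = 4: 4+4=8, 4+11=15
a = 11: 11+11=22
Distinct sums: {-8, -7, -6, 0, 1, 7, 8, 15, 22}
|A + A| = 9

|A + A| = 9


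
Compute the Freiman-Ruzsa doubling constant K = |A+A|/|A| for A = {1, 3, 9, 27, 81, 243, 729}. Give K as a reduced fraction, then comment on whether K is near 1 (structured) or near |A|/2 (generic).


|A| = 7.
Compute A + A by enumerating all 49 pairs.
A + A = {2, 4, 6, 10, 12, 18, 28, 30, 36, 54, 82, 84, 90, 108, 162, 244, 246, 252, 270, 324, 486, 730, 732, 738, 756, 810, 972, 1458}, so |A + A| = 28.
K = |A + A| / |A| = 28/7 = 4/1 ≈ 4.0000.
Reference: AP of size 7 gives K = 13/7 ≈ 1.8571; a fully generic set of size 7 gives K ≈ 4.0000.

|A| = 7, |A + A| = 28, K = 28/7 = 4/1.


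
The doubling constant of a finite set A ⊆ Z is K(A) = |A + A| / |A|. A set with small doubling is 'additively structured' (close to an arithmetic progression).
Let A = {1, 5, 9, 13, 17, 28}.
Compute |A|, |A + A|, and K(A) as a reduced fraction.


|A| = 6.
Compute A + A by enumerating all 36 pairs.
A + A = {2, 6, 10, 14, 18, 22, 26, 29, 30, 33, 34, 37, 41, 45, 56}, so |A + A| = 15.
K = |A + A| / |A| = 15/6 = 5/2 ≈ 2.5000.
Reference: AP of size 6 gives K = 11/6 ≈ 1.8333; a fully generic set of size 6 gives K ≈ 3.5000.

|A| = 6, |A + A| = 15, K = 15/6 = 5/2.


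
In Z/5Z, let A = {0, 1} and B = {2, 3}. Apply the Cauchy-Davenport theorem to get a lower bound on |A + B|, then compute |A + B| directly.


Cauchy-Davenport: |A + B| ≥ min(p, |A| + |B| - 1) for A, B nonempty in Z/pZ.
|A| = 2, |B| = 2, p = 5.
CD lower bound = min(5, 2 + 2 - 1) = min(5, 3) = 3.
Compute A + B mod 5 directly:
a = 0: 0+2=2, 0+3=3
a = 1: 1+2=3, 1+3=4
A + B = {2, 3, 4}, so |A + B| = 3.
Verify: 3 ≥ 3? Yes ✓.

CD lower bound = 3, actual |A + B| = 3.


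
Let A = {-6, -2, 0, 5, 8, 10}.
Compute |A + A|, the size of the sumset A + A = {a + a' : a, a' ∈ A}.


A + A = {a + a' : a, a' ∈ A}; |A| = 6.
General bounds: 2|A| - 1 ≤ |A + A| ≤ |A|(|A|+1)/2, i.e. 11 ≤ |A + A| ≤ 21.
Lower bound 2|A|-1 is attained iff A is an arithmetic progression.
Enumerate sums a + a' for a ≤ a' (symmetric, so this suffices):
a = -6: -6+-6=-12, -6+-2=-8, -6+0=-6, -6+5=-1, -6+8=2, -6+10=4
a = -2: -2+-2=-4, -2+0=-2, -2+5=3, -2+8=6, -2+10=8
a = 0: 0+0=0, 0+5=5, 0+8=8, 0+10=10
a = 5: 5+5=10, 5+8=13, 5+10=15
a = 8: 8+8=16, 8+10=18
a = 10: 10+10=20
Distinct sums: {-12, -8, -6, -4, -2, -1, 0, 2, 3, 4, 5, 6, 8, 10, 13, 15, 16, 18, 20}
|A + A| = 19

|A + A| = 19


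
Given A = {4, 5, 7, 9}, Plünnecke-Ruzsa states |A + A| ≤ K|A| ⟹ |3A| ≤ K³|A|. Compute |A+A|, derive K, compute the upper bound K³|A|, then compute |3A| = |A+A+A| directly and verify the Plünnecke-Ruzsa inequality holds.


|A| = 4.
Step 1: Compute A + A by enumerating all 16 pairs.
A + A = {8, 9, 10, 11, 12, 13, 14, 16, 18}, so |A + A| = 9.
Step 2: Doubling constant K = |A + A|/|A| = 9/4 = 9/4 ≈ 2.2500.
Step 3: Plünnecke-Ruzsa gives |3A| ≤ K³·|A| = (2.2500)³ · 4 ≈ 45.5625.
Step 4: Compute 3A = A + A + A directly by enumerating all triples (a,b,c) ∈ A³; |3A| = 14.
Step 5: Check 14 ≤ 45.5625? Yes ✓.

K = 9/4, Plünnecke-Ruzsa bound K³|A| ≈ 45.5625, |3A| = 14, inequality holds.


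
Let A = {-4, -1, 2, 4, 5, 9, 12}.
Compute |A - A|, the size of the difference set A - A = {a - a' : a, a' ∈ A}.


A - A = {a - a' : a, a' ∈ A}; |A| = 7.
Bounds: 2|A|-1 ≤ |A - A| ≤ |A|² - |A| + 1, i.e. 13 ≤ |A - A| ≤ 43.
Note: 0 ∈ A - A always (from a - a). The set is symmetric: if d ∈ A - A then -d ∈ A - A.
Enumerate nonzero differences d = a - a' with a > a' (then include -d):
Positive differences: {1, 2, 3, 4, 5, 6, 7, 8, 9, 10, 13, 16}
Full difference set: {0} ∪ (positive diffs) ∪ (negative diffs).
|A - A| = 1 + 2·12 = 25 (matches direct enumeration: 25).

|A - A| = 25


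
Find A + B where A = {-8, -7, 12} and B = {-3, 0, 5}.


A + B = {a + b : a ∈ A, b ∈ B}.
Enumerate all |A|·|B| = 3·3 = 9 pairs (a, b) and collect distinct sums.
a = -8: -8+-3=-11, -8+0=-8, -8+5=-3
a = -7: -7+-3=-10, -7+0=-7, -7+5=-2
a = 12: 12+-3=9, 12+0=12, 12+5=17
Collecting distinct sums: A + B = {-11, -10, -8, -7, -3, -2, 9, 12, 17}
|A + B| = 9

A + B = {-11, -10, -8, -7, -3, -2, 9, 12, 17}


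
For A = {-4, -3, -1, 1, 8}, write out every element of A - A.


A - A = {a - a' : a, a' ∈ A}.
Compute a - a' for each ordered pair (a, a'):
a = -4: -4--4=0, -4--3=-1, -4--1=-3, -4-1=-5, -4-8=-12
a = -3: -3--4=1, -3--3=0, -3--1=-2, -3-1=-4, -3-8=-11
a = -1: -1--4=3, -1--3=2, -1--1=0, -1-1=-2, -1-8=-9
a = 1: 1--4=5, 1--3=4, 1--1=2, 1-1=0, 1-8=-7
a = 8: 8--4=12, 8--3=11, 8--1=9, 8-1=7, 8-8=0
Collecting distinct values (and noting 0 appears from a-a):
A - A = {-12, -11, -9, -7, -5, -4, -3, -2, -1, 0, 1, 2, 3, 4, 5, 7, 9, 11, 12}
|A - A| = 19

A - A = {-12, -11, -9, -7, -5, -4, -3, -2, -1, 0, 1, 2, 3, 4, 5, 7, 9, 11, 12}


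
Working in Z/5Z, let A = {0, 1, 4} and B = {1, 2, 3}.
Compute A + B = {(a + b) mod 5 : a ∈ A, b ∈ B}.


Work in Z/5Z: reduce every sum a + b modulo 5.
Enumerate all 9 pairs:
a = 0: 0+1=1, 0+2=2, 0+3=3
a = 1: 1+1=2, 1+2=3, 1+3=4
a = 4: 4+1=0, 4+2=1, 4+3=2
Distinct residues collected: {0, 1, 2, 3, 4}
|A + B| = 5 (out of 5 total residues).

A + B = {0, 1, 2, 3, 4}


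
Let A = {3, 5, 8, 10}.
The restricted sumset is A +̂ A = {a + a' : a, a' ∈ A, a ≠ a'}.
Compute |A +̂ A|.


Restricted sumset: A +̂ A = {a + a' : a ∈ A, a' ∈ A, a ≠ a'}.
Equivalently, take A + A and drop any sum 2a that is achievable ONLY as a + a for a ∈ A (i.e. sums representable only with equal summands).
Enumerate pairs (a, a') with a < a' (symmetric, so each unordered pair gives one sum; this covers all a ≠ a'):
  3 + 5 = 8
  3 + 8 = 11
  3 + 10 = 13
  5 + 8 = 13
  5 + 10 = 15
  8 + 10 = 18
Collected distinct sums: {8, 11, 13, 15, 18}
|A +̂ A| = 5
(Reference bound: |A +̂ A| ≥ 2|A| - 3 for |A| ≥ 2, with |A| = 4 giving ≥ 5.)

|A +̂ A| = 5


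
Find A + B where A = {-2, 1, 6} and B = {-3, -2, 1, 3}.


A + B = {a + b : a ∈ A, b ∈ B}.
Enumerate all |A|·|B| = 3·4 = 12 pairs (a, b) and collect distinct sums.
a = -2: -2+-3=-5, -2+-2=-4, -2+1=-1, -2+3=1
a = 1: 1+-3=-2, 1+-2=-1, 1+1=2, 1+3=4
a = 6: 6+-3=3, 6+-2=4, 6+1=7, 6+3=9
Collecting distinct sums: A + B = {-5, -4, -2, -1, 1, 2, 3, 4, 7, 9}
|A + B| = 10

A + B = {-5, -4, -2, -1, 1, 2, 3, 4, 7, 9}


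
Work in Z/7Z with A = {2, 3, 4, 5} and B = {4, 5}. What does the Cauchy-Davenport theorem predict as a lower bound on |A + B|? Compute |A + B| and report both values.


Cauchy-Davenport: |A + B| ≥ min(p, |A| + |B| - 1) for A, B nonempty in Z/pZ.
|A| = 4, |B| = 2, p = 7.
CD lower bound = min(7, 4 + 2 - 1) = min(7, 5) = 5.
Compute A + B mod 7 directly:
a = 2: 2+4=6, 2+5=0
a = 3: 3+4=0, 3+5=1
a = 4: 4+4=1, 4+5=2
a = 5: 5+4=2, 5+5=3
A + B = {0, 1, 2, 3, 6}, so |A + B| = 5.
Verify: 5 ≥ 5? Yes ✓.

CD lower bound = 5, actual |A + B| = 5.


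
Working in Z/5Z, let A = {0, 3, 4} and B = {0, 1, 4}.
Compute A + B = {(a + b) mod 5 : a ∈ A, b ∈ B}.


Work in Z/5Z: reduce every sum a + b modulo 5.
Enumerate all 9 pairs:
a = 0: 0+0=0, 0+1=1, 0+4=4
a = 3: 3+0=3, 3+1=4, 3+4=2
a = 4: 4+0=4, 4+1=0, 4+4=3
Distinct residues collected: {0, 1, 2, 3, 4}
|A + B| = 5 (out of 5 total residues).

A + B = {0, 1, 2, 3, 4}


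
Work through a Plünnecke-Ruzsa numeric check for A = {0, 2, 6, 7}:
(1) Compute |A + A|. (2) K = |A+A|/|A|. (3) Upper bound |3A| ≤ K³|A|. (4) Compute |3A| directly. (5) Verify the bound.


|A| = 4.
Step 1: Compute A + A by enumerating all 16 pairs.
A + A = {0, 2, 4, 6, 7, 8, 9, 12, 13, 14}, so |A + A| = 10.
Step 2: Doubling constant K = |A + A|/|A| = 10/4 = 10/4 ≈ 2.5000.
Step 3: Plünnecke-Ruzsa gives |3A| ≤ K³·|A| = (2.5000)³ · 4 ≈ 62.5000.
Step 4: Compute 3A = A + A + A directly by enumerating all triples (a,b,c) ∈ A³; |3A| = 18.
Step 5: Check 18 ≤ 62.5000? Yes ✓.

K = 10/4, Plünnecke-Ruzsa bound K³|A| ≈ 62.5000, |3A| = 18, inequality holds.


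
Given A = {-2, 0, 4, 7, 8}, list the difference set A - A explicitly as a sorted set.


A - A = {a - a' : a, a' ∈ A}.
Compute a - a' for each ordered pair (a, a'):
a = -2: -2--2=0, -2-0=-2, -2-4=-6, -2-7=-9, -2-8=-10
a = 0: 0--2=2, 0-0=0, 0-4=-4, 0-7=-7, 0-8=-8
a = 4: 4--2=6, 4-0=4, 4-4=0, 4-7=-3, 4-8=-4
a = 7: 7--2=9, 7-0=7, 7-4=3, 7-7=0, 7-8=-1
a = 8: 8--2=10, 8-0=8, 8-4=4, 8-7=1, 8-8=0
Collecting distinct values (and noting 0 appears from a-a):
A - A = {-10, -9, -8, -7, -6, -4, -3, -2, -1, 0, 1, 2, 3, 4, 6, 7, 8, 9, 10}
|A - A| = 19

A - A = {-10, -9, -8, -7, -6, -4, -3, -2, -1, 0, 1, 2, 3, 4, 6, 7, 8, 9, 10}


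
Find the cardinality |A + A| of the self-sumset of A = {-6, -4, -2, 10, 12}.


A + A = {a + a' : a, a' ∈ A}; |A| = 5.
General bounds: 2|A| - 1 ≤ |A + A| ≤ |A|(|A|+1)/2, i.e. 9 ≤ |A + A| ≤ 15.
Lower bound 2|A|-1 is attained iff A is an arithmetic progression.
Enumerate sums a + a' for a ≤ a' (symmetric, so this suffices):
a = -6: -6+-6=-12, -6+-4=-10, -6+-2=-8, -6+10=4, -6+12=6
a = -4: -4+-4=-8, -4+-2=-6, -4+10=6, -4+12=8
a = -2: -2+-2=-4, -2+10=8, -2+12=10
a = 10: 10+10=20, 10+12=22
a = 12: 12+12=24
Distinct sums: {-12, -10, -8, -6, -4, 4, 6, 8, 10, 20, 22, 24}
|A + A| = 12

|A + A| = 12
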